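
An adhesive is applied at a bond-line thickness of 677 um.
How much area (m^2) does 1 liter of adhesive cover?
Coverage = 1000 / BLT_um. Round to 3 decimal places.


Coverage = 1000 / 677 = 1.477 m^2

1.477


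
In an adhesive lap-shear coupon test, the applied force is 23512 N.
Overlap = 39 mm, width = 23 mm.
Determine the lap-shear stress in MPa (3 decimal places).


stress = F / (overlap * width)
= 23512 / (39 * 23)
= 26.212 MPa

26.212


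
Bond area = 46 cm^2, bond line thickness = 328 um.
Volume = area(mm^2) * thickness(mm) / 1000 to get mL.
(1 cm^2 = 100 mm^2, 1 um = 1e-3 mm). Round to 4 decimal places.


area_mm2 = 46 * 100 = 4600
blt_mm = 328 * 1e-3 = 0.328
vol_mm3 = 4600 * 0.328 = 1508.8
vol_mL = 1508.8 / 1000 = 1.5088 mL

1.5088


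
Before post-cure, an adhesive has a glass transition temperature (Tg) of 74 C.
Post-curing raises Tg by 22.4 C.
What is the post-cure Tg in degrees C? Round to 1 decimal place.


Tg_post = Tg_base + delta_Tg
= 74 + 22.4
= 96.4 C

96.4


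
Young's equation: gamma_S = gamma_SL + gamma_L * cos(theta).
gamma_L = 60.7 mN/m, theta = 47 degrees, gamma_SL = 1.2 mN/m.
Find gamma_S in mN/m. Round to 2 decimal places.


cos(47 deg) = 0.681998
gamma_S = 1.2 + 60.7 * 0.681998
= 42.60 mN/m

42.60


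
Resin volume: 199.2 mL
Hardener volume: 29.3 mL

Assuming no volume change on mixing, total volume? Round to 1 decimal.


V_total = 199.2 + 29.3 = 228.5 mL

228.5


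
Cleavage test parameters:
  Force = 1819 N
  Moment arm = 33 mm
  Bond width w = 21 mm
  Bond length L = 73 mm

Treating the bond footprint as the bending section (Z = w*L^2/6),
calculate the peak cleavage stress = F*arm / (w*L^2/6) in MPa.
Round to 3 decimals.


M = 1819 * 33 = 60027 N*mm
Z = 21 * 73^2 / 6 = 111909 / 6 mm^3
sigma = M / Z = 6 * 60027 / 111909 = 360162 / 111909
= 3.218 MPa

3.218


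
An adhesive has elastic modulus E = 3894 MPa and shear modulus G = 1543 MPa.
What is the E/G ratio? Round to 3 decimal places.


E/G = 3894 / 1543 = 2.524

2.524


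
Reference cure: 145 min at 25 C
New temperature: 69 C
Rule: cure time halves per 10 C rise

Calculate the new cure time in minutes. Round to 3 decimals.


factor = 2^((69-25)/10) = 21.1121
t_new = 145 / 21.1121 = 6.868 min

6.868


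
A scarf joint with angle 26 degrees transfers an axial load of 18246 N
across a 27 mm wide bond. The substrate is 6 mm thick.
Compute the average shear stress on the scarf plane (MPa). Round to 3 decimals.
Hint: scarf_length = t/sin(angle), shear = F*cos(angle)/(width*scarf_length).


scarf_length = 6 / sin(26 deg) = 13.6870 mm
cos(26 deg) = 0.898794
shear stress = 18246 * 0.898794 / (27 * 13.6870)
= 44.377 MPa

44.377


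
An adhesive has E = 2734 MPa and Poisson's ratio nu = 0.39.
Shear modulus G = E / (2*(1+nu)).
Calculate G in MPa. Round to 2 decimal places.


G = 2734 / (2*(1+0.39))
= 2734 / 2.78
= 983.45 MPa

983.45


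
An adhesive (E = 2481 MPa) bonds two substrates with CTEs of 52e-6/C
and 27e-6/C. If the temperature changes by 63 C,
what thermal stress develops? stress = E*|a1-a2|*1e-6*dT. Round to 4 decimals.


Stress = 2481 * |52 - 27| * 1e-6 * 63
= 3.9076 MPa

3.9076


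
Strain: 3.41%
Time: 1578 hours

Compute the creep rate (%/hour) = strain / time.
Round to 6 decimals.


Creep rate = 3.41 / 1578
= 0.002161 %/h

0.002161


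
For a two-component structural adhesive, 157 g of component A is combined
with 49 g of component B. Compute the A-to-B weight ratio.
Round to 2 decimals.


Weight ratio A:B = 157 / 49
= 3.20

3.20


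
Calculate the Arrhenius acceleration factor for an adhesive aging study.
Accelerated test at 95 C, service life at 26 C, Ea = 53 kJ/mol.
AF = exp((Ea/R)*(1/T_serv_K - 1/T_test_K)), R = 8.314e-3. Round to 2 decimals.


T_test = 368.15 K, T_serv = 299.15 K
Ea/R = 53 / 0.008314 = 6374.79
AF = exp(6374.79 * (1/299.15 - 1/368.15))
= 54.27

54.27


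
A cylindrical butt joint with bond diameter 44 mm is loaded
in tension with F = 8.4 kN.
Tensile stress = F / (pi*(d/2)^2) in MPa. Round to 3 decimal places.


Area = pi * (44/2)^2 = 1520.5308 mm^2
Stress = 8.4*1000 / 1520.5308
= 5.524 MPa

5.524


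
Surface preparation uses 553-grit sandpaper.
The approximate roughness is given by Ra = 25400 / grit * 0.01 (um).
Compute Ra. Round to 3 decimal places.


Ra = 25400 / 553 * 0.01
= 254 / 553
= 0.459 um

0.459


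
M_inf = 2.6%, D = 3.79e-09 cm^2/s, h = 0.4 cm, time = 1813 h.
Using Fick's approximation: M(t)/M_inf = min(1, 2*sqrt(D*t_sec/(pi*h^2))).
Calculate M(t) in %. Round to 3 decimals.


t = 6526800 s
ratio = min(1, 2*sqrt(3.79e-09*6526800/(pi*0.1600)))
= 0.443675
M(t) = 2.6 * 0.443675 = 1.154%

1.154


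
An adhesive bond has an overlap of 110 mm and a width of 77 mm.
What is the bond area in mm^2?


Bond area = overlap * width
= 110 * 77
= 8470 mm^2

8470


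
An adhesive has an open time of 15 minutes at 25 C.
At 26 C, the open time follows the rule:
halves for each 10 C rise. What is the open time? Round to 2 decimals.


Factor = 2^((26-25)/10) = 1.0718
Open time = 15 / 1.0718 = 14.00 min

14.00


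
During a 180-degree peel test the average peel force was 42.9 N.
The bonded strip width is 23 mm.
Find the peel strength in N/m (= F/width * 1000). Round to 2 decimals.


Peel strength = F/width * 1000
= 42.9 / 23 * 1000
= 1865.22 N/m

1865.22


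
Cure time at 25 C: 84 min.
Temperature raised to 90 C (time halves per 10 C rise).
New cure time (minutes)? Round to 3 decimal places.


Acceleration factor = 2^(65/10) = 90.5097
New time = 84 / 90.5097 = 0.928 min

0.928


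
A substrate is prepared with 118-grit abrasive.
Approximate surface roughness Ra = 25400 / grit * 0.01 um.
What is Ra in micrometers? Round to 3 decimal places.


Ra = 25400 / 118 * 0.01 = 2.153 um

2.153


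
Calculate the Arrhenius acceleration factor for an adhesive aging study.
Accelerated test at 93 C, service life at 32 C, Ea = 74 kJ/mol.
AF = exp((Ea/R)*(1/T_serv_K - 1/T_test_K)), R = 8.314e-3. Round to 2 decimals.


T_test = 366.15 K, T_serv = 305.15 K
Ea/R = 74 / 0.008314 = 8900.65
AF = exp(8900.65 * (1/305.15 - 1/366.15))
= 128.94

128.94


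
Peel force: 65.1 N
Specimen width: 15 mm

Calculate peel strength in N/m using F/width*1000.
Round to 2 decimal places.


Peel strength = 65.1 / 15 * 1000 = 4340.00 N/m

4340.00


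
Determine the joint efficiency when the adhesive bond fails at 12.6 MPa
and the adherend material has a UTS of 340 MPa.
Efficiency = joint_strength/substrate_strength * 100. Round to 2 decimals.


Joint efficiency = 12.6 / 340 * 100
= 3.71%

3.71


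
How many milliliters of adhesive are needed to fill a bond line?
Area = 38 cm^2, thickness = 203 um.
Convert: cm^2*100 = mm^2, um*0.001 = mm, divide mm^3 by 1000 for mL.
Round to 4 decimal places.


= (38 * 100) * (203 * 0.001) / 1000
= 0.7714 mL

0.7714


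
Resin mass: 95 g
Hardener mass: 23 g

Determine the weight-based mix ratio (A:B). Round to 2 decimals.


Ratio = 95 / 23 = 4.13

4.13


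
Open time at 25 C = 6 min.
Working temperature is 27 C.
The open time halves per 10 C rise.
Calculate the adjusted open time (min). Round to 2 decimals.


factor = 2^((27 - 25) / 10) = 1.1487
ot = 6 / 1.1487 = 5.22 min

5.22


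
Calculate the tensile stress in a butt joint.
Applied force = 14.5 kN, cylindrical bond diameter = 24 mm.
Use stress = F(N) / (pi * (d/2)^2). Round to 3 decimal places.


A = pi * 12.0^2 = 452.3893 mm^2
sigma = 14500.0 / 452.3893 = 32.052 MPa

32.052


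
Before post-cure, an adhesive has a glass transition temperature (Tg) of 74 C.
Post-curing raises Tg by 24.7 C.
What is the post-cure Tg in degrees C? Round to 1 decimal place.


Tg_post = Tg_base + delta_Tg
= 74 + 24.7
= 98.7 C

98.7


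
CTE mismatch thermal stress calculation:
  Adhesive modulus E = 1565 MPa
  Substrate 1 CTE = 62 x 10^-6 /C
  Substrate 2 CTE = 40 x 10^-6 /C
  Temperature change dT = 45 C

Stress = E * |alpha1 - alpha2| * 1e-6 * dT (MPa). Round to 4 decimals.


delta_alpha = |62 - 40| = 22 x 10^-6/C
Stress = 1565 * 22e-6 * 45
= 1.5494 MPa

1.5494


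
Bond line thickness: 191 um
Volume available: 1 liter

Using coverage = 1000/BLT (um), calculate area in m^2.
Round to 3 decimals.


1 L = 1e6 mm^3, thickness = 191 um = 0.191 mm
Area = 1e6 / 0.191 mm^2 = (1e6 / 0.191) / 1e6 m^2 = 1000 / 191 m^2
= 5.236 m^2

5.236


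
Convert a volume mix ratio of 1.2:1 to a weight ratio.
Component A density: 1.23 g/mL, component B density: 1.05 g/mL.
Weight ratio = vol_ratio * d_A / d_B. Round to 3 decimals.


= 1.2 * 1.23 / 1.05 = 1.406

1.406


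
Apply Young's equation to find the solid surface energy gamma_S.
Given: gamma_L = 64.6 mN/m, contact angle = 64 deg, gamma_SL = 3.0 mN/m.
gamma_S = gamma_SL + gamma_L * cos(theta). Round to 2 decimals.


theta_rad = 64 * pi/180 = 1.117011
gamma_S = 3.0 + 64.6 * cos(1.117011)
= 31.32 mN/m

31.32


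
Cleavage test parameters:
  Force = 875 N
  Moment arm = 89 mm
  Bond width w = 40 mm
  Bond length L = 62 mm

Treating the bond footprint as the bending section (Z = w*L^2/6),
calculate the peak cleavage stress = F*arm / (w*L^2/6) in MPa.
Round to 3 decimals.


M = 875 * 89 = 77875 N*mm
Z = 40 * 62^2 / 6 = 153760 / 6 mm^3
sigma = M / Z = 6 * 77875 / 153760 = 467250 / 153760
= 3.039 MPa

3.039


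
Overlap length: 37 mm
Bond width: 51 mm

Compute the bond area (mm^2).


Bond area = 37 * 51 = 1887 mm^2

1887


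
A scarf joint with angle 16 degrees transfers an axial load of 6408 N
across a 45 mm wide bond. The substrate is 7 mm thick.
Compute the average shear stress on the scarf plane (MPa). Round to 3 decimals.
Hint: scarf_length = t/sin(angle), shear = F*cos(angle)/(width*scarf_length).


scarf_length = 7 / sin(16 deg) = 25.3957 mm
cos(16 deg) = 0.961262
shear stress = 6408 * 0.961262 / (45 * 25.3957)
= 5.390 MPa

5.390


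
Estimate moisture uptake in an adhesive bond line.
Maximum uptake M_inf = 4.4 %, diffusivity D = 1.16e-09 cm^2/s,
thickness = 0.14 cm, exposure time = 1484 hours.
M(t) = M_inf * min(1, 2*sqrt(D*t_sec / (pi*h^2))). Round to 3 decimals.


Convert time: 1484 h = 5342400 s
ratio = min(1, 2*sqrt(1.16e-09*5342400/(pi*0.14^2)))
= 0.634489
M(t) = 4.4 * 0.634489 = 2.792%

2.792


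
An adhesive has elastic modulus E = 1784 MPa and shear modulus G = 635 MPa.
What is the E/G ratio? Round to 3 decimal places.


E/G = 1784 / 635 = 2.809

2.809


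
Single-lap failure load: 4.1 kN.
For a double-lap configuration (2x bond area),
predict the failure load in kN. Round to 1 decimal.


Failure load = 4.1 * 2 = 8.2 kN

8.2


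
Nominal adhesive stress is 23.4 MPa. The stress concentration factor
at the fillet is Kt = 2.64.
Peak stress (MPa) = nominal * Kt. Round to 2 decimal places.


Peak = 23.4 * 2.64 = 61.78 MPa

61.78


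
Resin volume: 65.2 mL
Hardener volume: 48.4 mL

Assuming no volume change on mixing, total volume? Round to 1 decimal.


V_total = 65.2 + 48.4 = 113.6 mL

113.6


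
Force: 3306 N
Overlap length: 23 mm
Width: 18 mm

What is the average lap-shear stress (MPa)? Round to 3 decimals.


Average shear stress = F / (overlap * width)
= 3306 / (23 * 18)
= 7.986 MPa

7.986


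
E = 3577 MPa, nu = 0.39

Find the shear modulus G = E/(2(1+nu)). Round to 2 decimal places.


G = 3577 / (2 * 1.39)
= 1286.69 MPa

1286.69


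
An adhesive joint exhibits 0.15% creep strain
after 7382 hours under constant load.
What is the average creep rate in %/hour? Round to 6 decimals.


Creep rate = strain / time
= 0.15 / 7382
= 0.000020 %/h

0.000020


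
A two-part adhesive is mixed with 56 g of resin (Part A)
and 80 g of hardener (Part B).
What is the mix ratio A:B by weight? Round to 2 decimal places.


Mix ratio = mass_A / mass_B
= 56 / 80
= 0.70

0.70


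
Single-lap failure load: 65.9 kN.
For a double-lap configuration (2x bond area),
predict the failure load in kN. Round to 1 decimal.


Failure load = 65.9 * 2 = 131.8 kN

131.8


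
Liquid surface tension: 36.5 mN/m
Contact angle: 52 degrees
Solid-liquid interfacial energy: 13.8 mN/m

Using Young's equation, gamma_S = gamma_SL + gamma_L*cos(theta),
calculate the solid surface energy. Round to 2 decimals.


gamma_S = 13.8 + 36.5 * cos(52)
= 36.27 mN/m

36.27


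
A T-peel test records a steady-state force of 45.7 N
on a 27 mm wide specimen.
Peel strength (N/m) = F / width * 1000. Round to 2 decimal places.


Peel strength = 45.7 / 27 * 1000
= 1692.59 N/m

1692.59


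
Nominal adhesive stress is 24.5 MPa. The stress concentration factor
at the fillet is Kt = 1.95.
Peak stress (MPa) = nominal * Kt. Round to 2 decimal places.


Peak = 24.5 * 1.95 = 47.78 MPa

47.78


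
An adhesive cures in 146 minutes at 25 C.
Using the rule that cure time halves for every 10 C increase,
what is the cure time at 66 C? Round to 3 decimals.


Factor = 2^((66 - 25) / 10) = 17.1484
Cure time = 146 / 17.1484
= 8.514 minutes

8.514


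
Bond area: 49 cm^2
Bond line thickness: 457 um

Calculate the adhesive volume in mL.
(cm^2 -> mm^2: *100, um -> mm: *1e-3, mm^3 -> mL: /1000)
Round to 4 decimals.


V = 49*100 * 457*1e-3 / 1000
= 2.2393 mL

2.2393


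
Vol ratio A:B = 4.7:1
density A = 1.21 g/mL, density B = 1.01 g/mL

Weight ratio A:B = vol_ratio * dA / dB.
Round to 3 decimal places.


Weight ratio = 4.7 * 1.21 / 1.01
= 5.631

5.631


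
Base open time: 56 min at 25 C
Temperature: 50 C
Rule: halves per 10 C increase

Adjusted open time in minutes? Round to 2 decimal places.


Acceleration = 2^((50-25)/10) = 5.6569
Open time = 56 / 5.6569 = 9.90 min

9.90


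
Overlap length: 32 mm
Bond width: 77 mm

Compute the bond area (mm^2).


Bond area = 32 * 77 = 2464 mm^2

2464


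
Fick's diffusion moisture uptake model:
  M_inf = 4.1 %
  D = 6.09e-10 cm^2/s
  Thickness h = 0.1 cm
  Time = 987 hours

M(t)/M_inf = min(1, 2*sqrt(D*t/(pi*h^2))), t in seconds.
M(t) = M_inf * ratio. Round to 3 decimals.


t_sec = 987 * 3600 = 3553200
ratio = 2*sqrt(6.09e-10*3553200/(pi*0.1^2))
= min(1, 0.524896)
= 0.524896
M(t) = 4.1 * 0.524896 = 2.152 %

2.152


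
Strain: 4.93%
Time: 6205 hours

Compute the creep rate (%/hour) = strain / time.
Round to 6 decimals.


Creep rate = 4.93 / 6205
= 0.000795 %/h

0.000795


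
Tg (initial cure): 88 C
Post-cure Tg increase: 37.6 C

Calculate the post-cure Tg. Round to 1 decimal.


Post-cure Tg = 88 + 37.6 = 125.6 C

125.6


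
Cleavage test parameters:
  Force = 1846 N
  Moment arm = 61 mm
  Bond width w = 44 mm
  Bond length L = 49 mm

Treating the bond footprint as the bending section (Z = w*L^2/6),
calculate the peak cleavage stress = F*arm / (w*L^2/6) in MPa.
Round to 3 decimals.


M = 1846 * 61 = 112606 N*mm
Z = 44 * 49^2 / 6 = 105644 / 6 mm^3
sigma = M / Z = 6 * 112606 / 105644 = 675636 / 105644
= 6.395 MPa

6.395


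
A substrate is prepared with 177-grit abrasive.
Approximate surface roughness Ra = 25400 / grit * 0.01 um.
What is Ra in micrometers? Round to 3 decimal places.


Ra = 25400 / 177 * 0.01 = 1.435 um

1.435


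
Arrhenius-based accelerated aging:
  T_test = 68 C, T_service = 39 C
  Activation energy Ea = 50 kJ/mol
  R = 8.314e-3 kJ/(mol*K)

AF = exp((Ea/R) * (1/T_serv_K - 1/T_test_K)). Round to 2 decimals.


T_test_K = 341.15, T_serv_K = 312.15
AF = exp((50/8.314e-3) * (1/312.15 - 1/341.15))
= 5.14

5.14


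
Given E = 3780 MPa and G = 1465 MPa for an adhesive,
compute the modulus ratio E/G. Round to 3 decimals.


E/G ratio = 3780 / 1465 = 2.580

2.580


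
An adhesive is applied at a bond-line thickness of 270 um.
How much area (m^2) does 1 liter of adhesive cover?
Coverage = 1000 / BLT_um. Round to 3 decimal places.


Coverage = 1000 / 270 = 3.704 m^2

3.704


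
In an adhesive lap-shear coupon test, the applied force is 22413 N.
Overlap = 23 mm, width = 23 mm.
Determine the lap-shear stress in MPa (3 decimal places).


stress = F / (overlap * width)
= 22413 / (23 * 23)
= 42.369 MPa

42.369


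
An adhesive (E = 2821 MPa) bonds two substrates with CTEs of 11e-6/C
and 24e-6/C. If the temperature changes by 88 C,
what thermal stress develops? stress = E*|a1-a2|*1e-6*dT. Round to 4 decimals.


Stress = 2821 * |11 - 24| * 1e-6 * 88
= 3.2272 MPa

3.2272


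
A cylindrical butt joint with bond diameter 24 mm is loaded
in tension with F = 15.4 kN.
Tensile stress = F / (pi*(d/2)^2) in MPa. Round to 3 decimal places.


Area = pi * (24/2)^2 = 452.3893 mm^2
Stress = 15.4*1000 / 452.3893
= 34.041 MPa

34.041


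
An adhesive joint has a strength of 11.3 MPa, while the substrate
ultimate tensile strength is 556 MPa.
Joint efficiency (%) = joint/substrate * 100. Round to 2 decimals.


Efficiency = 11.3 / 556 * 100
= 2.03%

2.03


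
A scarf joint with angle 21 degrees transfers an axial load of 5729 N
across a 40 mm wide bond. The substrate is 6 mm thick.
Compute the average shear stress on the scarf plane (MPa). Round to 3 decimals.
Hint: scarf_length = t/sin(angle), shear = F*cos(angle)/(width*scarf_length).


scarf_length = 6 / sin(21 deg) = 16.7426 mm
cos(21 deg) = 0.933580
shear stress = 5729 * 0.933580 / (40 * 16.7426)
= 7.986 MPa

7.986


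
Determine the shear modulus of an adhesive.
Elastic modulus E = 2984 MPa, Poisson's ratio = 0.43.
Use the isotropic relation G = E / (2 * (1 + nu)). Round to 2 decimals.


G = 2984 / (2*(1+0.43)) = 2984 / 2.86
= 1043.36 MPa

1043.36


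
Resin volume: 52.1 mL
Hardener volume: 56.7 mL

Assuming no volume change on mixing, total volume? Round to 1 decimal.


V_total = 52.1 + 56.7 = 108.8 mL

108.8


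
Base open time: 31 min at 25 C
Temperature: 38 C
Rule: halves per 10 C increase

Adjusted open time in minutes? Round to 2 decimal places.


Acceleration = 2^((38-25)/10) = 2.4623
Open time = 31 / 2.4623 = 12.59 min

12.59


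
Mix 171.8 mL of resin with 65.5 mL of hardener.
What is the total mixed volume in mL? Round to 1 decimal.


Total = 171.8 + 65.5 = 237.3 mL

237.3


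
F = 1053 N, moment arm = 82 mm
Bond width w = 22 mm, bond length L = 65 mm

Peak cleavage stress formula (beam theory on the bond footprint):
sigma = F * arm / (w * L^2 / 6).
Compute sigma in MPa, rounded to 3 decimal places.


sigma = (1053 * 82) / (22 * 4225 / 6)
= 86346 * 6 / 92950
= 518076 / 92950
= 5.574 MPa

5.574


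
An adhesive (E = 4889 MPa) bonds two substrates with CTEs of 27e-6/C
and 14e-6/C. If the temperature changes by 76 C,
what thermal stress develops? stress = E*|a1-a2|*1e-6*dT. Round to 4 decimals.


Stress = 4889 * |27 - 14| * 1e-6 * 76
= 4.8303 MPa

4.8303


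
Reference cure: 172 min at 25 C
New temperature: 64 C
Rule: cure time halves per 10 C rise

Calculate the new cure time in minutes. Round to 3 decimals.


factor = 2^((64-25)/10) = 14.9285
t_new = 172 / 14.9285 = 11.522 min

11.522


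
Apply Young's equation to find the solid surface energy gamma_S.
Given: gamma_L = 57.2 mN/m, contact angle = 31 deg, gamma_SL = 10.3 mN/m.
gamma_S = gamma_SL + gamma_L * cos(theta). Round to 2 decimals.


theta_rad = 31 * pi/180 = 0.541052
gamma_S = 10.3 + 57.2 * cos(0.541052)
= 59.33 mN/m

59.33


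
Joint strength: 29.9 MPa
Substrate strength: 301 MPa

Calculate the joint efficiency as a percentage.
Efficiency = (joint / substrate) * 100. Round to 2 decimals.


Efficiency = (29.9 / 301) * 100 = 9.93%

9.93


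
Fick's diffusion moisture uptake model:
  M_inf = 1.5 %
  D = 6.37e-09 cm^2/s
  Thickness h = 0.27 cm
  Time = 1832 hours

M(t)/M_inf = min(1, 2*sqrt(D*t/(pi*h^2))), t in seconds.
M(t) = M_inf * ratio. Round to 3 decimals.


t_sec = 1832 * 3600 = 6595200
ratio = 2*sqrt(6.37e-09*6595200/(pi*0.27^2))
= min(1, 0.856594)
= 0.856594
M(t) = 1.5 * 0.856594 = 1.285 %

1.285


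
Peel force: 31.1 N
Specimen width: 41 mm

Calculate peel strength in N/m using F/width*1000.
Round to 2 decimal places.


Peel strength = 31.1 / 41 * 1000 = 758.54 N/m

758.54


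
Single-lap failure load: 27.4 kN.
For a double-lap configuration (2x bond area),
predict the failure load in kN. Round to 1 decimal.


Failure load = 27.4 * 2 = 54.8 kN

54.8


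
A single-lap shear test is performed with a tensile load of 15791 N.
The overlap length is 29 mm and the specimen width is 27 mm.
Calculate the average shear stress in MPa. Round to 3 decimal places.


Shear stress = F / (overlap * width)
= 15791 / (29 * 27)
= 15791 / 783
= 20.167 MPa

20.167


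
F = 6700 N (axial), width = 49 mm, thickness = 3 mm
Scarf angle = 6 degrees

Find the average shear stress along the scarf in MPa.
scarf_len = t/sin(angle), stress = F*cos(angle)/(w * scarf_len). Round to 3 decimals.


scarf_len = 3/sin(6 deg) = 28.7003
cos(6 deg) = 0.994522
stress = 6700*0.994522/(49*28.7003) = 4.738 MPa

4.738


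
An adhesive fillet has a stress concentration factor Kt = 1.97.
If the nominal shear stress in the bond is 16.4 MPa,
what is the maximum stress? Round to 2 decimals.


Max stress = 16.4 * 1.97 = 32.31 MPa

32.31


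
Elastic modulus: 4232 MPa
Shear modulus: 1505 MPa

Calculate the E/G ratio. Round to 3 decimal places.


E / G = 4232 / 1505 = 2.812

2.812


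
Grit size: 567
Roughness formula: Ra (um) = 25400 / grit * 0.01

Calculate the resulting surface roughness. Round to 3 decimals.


Ra = 25400 / 567 * 0.01
= 0.448 um

0.448


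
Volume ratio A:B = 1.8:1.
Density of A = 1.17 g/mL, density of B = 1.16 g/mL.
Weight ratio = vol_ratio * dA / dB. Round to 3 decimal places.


Wt ratio = 1.8 * 1.17 / 1.16
= 1.816

1.816


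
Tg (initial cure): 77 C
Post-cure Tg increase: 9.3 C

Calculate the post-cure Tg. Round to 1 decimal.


Post-cure Tg = 77 + 9.3 = 86.3 C

86.3


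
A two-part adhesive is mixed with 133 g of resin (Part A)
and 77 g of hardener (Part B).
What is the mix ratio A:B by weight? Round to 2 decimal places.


Mix ratio = mass_A / mass_B
= 133 / 77
= 1.73

1.73


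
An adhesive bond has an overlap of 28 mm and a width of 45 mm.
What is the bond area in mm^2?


Bond area = overlap * width
= 28 * 45
= 1260 mm^2

1260


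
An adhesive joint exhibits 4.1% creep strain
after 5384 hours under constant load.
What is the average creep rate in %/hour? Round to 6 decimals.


Creep rate = strain / time
= 4.1 / 5384
= 0.000762 %/h

0.000762


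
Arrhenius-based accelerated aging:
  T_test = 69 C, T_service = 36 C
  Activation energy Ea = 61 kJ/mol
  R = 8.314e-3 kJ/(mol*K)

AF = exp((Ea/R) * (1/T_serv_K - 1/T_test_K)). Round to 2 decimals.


T_test_K = 342.15, T_serv_K = 309.15
AF = exp((61/8.314e-3) * (1/309.15 - 1/342.15))
= 9.87

9.87


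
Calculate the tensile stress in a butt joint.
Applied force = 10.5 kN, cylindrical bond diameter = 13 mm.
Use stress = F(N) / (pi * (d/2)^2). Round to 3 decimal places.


A = pi * 6.5^2 = 132.7323 mm^2
sigma = 10500.0 / 132.7323 = 79.107 MPa

79.107


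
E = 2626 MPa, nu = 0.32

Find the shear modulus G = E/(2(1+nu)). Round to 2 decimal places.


G = 2626 / (2 * 1.32)
= 994.70 MPa

994.70


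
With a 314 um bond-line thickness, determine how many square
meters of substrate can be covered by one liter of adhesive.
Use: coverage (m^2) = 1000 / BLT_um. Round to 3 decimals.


Coverage = 1000 / 314 = 3.185 m^2

3.185


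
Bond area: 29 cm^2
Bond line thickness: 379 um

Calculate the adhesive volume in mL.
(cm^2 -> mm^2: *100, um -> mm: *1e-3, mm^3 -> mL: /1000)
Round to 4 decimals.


V = 29*100 * 379*1e-3 / 1000
= 1.0991 mL

1.0991


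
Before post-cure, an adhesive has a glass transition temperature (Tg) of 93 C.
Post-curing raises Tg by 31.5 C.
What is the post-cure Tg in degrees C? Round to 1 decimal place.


Tg_post = Tg_base + delta_Tg
= 93 + 31.5
= 124.5 C

124.5


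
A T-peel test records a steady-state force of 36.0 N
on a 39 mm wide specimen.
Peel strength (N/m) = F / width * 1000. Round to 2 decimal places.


Peel strength = 36.0 / 39 * 1000
= 923.08 N/m

923.08


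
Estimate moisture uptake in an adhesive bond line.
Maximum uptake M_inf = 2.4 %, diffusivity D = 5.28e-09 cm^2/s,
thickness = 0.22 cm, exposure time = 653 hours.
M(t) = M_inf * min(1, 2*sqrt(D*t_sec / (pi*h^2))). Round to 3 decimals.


Convert time: 653 h = 2350800 s
ratio = min(1, 2*sqrt(5.28e-09*2350800/(pi*0.22^2)))
= 0.571422
M(t) = 2.4 * 0.571422 = 1.371%

1.371


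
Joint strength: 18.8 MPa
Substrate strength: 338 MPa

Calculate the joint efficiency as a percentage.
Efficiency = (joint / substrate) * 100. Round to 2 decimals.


Efficiency = (18.8 / 338) * 100 = 5.56%

5.56


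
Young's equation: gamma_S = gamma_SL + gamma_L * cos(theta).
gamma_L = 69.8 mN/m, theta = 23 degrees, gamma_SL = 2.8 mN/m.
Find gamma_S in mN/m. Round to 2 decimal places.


cos(23 deg) = 0.920505
gamma_S = 2.8 + 69.8 * 0.920505
= 67.05 mN/m

67.05


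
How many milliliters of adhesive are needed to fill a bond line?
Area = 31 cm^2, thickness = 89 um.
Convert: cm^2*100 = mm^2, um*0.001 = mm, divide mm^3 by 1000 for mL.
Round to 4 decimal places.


= (31 * 100) * (89 * 0.001) / 1000
= 0.2759 mL

0.2759


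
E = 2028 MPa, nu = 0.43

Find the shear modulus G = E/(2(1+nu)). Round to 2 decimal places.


G = 2028 / (2 * 1.43)
= 709.09 MPa

709.09


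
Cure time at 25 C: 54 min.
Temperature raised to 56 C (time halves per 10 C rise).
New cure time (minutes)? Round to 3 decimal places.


Acceleration factor = 2^(31/10) = 8.5742
New time = 54 / 8.5742 = 6.298 min

6.298


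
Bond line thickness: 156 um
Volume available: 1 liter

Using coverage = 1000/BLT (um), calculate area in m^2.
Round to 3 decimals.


1 L = 1e6 mm^3, thickness = 156 um = 0.156 mm
Area = 1e6 / 0.156 mm^2 = (1e6 / 0.156) / 1e6 m^2 = 1000 / 156 m^2
= 6.410 m^2

6.410


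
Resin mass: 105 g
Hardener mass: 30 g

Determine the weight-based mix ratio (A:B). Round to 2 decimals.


Ratio = 105 / 30 = 3.50

3.50


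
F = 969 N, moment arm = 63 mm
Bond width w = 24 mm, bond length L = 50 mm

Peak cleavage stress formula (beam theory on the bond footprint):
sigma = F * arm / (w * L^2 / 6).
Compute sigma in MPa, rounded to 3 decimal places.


sigma = (969 * 63) / (24 * 2500 / 6)
= 61047 * 6 / 60000
= 366282 / 60000
= 6.105 MPa

6.105


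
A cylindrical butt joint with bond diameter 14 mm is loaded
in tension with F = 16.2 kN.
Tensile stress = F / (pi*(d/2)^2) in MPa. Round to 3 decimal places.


Area = pi * (14/2)^2 = 153.9380 mm^2
Stress = 16.2*1000 / 153.9380
= 105.237 MPa

105.237


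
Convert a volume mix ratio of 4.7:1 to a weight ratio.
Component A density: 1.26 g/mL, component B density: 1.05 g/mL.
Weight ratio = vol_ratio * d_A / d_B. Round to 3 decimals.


= 4.7 * 1.26 / 1.05 = 5.640

5.640


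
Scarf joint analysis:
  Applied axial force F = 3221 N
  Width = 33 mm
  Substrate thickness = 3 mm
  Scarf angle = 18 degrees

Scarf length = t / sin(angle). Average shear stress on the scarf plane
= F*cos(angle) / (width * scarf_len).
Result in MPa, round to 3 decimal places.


Scarf length = 3 / sin(18 deg) = 9.7082 mm
cos(18 deg) = 0.951057
Shear = 3221 * 0.951057 / (33 * 9.7082)
= 9.562 MPa

9.562


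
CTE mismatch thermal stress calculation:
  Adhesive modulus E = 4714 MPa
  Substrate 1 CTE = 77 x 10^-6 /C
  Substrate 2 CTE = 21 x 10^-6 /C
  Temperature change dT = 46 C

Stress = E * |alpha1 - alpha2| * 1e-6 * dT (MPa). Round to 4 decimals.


delta_alpha = |77 - 21| = 56 x 10^-6/C
Stress = 4714 * 56e-6 * 46
= 12.1433 MPa

12.1433


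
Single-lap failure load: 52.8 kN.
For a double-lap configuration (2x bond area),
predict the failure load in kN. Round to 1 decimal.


Failure load = 52.8 * 2 = 105.6 kN

105.6


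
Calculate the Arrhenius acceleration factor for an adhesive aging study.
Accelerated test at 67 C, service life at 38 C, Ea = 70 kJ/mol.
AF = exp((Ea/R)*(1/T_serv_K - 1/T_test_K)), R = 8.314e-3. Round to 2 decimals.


T_test = 340.15 K, T_serv = 311.15 K
Ea/R = 70 / 0.008314 = 8419.53
AF = exp(8419.53 * (1/311.15 - 1/340.15))
= 10.04

10.04


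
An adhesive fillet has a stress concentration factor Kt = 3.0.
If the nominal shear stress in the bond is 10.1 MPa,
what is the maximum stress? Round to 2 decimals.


Max stress = 10.1 * 3.0 = 30.30 MPa

30.30


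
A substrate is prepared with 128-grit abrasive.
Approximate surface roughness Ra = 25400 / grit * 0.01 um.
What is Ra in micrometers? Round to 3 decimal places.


Ra = 25400 / 128 * 0.01 = 1.984 um

1.984


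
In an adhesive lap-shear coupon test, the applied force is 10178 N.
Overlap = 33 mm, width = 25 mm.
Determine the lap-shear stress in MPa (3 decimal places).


stress = F / (overlap * width)
= 10178 / (33 * 25)
= 12.337 MPa

12.337


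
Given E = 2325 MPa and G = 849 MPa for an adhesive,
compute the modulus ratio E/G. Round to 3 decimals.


E/G ratio = 2325 / 849 = 2.739

2.739


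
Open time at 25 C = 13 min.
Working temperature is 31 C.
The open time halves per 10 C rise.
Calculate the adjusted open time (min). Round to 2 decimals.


factor = 2^((31 - 25) / 10) = 1.5157
ot = 13 / 1.5157 = 8.58 min

8.58


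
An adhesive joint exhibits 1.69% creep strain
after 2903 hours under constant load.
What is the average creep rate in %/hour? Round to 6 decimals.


Creep rate = strain / time
= 1.69 / 2903
= 0.000582 %/h

0.000582


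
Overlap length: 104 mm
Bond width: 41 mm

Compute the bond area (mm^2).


Bond area = 104 * 41 = 4264 mm^2

4264


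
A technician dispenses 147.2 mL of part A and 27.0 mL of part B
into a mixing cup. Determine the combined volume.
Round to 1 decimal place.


Combined volume = 147.2 + 27.0
= 174.2 mL

174.2


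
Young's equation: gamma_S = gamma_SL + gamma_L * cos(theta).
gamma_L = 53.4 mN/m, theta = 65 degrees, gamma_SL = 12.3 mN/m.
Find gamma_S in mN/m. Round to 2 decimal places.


cos(65 deg) = 0.422618
gamma_S = 12.3 + 53.4 * 0.422618
= 34.87 mN/m

34.87


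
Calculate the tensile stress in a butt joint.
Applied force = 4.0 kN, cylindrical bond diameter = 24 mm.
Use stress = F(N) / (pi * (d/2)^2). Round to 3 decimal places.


A = pi * 12.0^2 = 452.3893 mm^2
sigma = 4000.0 / 452.3893 = 8.842 MPa

8.842


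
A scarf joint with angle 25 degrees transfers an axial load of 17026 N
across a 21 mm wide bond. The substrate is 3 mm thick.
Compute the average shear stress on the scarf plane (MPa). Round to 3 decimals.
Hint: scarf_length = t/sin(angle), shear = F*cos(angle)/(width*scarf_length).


scarf_length = 3 / sin(25 deg) = 7.0986 mm
cos(25 deg) = 0.906308
shear stress = 17026 * 0.906308 / (21 * 7.0986)
= 103.513 MPa

103.513


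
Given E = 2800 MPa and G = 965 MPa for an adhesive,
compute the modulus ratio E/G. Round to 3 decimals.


E/G ratio = 2800 / 965 = 2.902

2.902


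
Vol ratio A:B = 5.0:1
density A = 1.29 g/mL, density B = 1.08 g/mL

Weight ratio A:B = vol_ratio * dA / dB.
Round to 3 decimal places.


Weight ratio = 5.0 * 1.29 / 1.08
= 5.972

5.972


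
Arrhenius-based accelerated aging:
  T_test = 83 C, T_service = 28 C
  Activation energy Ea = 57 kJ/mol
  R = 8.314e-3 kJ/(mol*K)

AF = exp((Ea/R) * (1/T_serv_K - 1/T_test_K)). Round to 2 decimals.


T_test_K = 356.15, T_serv_K = 301.15
AF = exp((57/8.314e-3) * (1/301.15 - 1/356.15))
= 33.64

33.64


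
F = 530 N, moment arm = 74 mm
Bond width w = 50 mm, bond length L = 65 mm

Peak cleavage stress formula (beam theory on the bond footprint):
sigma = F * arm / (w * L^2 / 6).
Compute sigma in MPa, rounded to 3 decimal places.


sigma = (530 * 74) / (50 * 4225 / 6)
= 39220 * 6 / 211250
= 235320 / 211250
= 1.114 MPa

1.114


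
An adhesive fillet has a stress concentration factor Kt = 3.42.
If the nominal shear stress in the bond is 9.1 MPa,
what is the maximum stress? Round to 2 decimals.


Max stress = 9.1 * 3.42 = 31.12 MPa

31.12


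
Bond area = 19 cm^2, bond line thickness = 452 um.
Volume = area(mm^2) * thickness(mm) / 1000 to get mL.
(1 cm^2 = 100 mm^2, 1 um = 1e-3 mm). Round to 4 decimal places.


area_mm2 = 19 * 100 = 1900
blt_mm = 452 * 1e-3 = 0.452
vol_mm3 = 1900 * 0.452 = 858.8
vol_mL = 858.8 / 1000 = 0.8588 mL

0.8588


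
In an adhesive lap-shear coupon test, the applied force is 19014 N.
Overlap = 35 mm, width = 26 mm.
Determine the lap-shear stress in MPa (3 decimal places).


stress = F / (overlap * width)
= 19014 / (35 * 26)
= 20.895 MPa

20.895


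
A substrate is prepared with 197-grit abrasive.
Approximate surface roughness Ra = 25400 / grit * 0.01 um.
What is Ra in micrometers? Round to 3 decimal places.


Ra = 25400 / 197 * 0.01 = 1.289 um

1.289


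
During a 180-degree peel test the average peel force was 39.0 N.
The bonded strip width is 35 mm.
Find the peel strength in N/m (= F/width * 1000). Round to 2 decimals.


Peel strength = F/width * 1000
= 39.0 / 35 * 1000
= 1114.29 N/m

1114.29


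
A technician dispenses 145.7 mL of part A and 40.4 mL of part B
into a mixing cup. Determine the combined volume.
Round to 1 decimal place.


Combined volume = 145.7 + 40.4
= 186.1 mL

186.1


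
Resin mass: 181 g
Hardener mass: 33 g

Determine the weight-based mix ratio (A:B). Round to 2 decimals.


Ratio = 181 / 33 = 5.48

5.48


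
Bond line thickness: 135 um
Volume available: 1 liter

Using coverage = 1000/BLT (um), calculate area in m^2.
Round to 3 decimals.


1 L = 1e6 mm^3, thickness = 135 um = 0.135 mm
Area = 1e6 / 0.135 mm^2 = (1e6 / 0.135) / 1e6 m^2 = 1000 / 135 m^2
= 7.407 m^2

7.407


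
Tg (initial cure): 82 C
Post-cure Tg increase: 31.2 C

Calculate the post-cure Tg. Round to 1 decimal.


Post-cure Tg = 82 + 31.2 = 113.2 C

113.2


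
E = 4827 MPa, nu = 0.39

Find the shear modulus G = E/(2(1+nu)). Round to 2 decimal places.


G = 4827 / (2 * 1.39)
= 1736.33 MPa

1736.33


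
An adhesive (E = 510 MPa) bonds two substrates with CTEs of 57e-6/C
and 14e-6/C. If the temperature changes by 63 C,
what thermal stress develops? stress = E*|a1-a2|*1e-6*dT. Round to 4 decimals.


Stress = 510 * |57 - 14| * 1e-6 * 63
= 1.3816 MPa

1.3816


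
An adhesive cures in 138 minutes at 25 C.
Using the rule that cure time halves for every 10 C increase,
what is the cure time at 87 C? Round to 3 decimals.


Factor = 2^((87 - 25) / 10) = 73.5167
Cure time = 138 / 73.5167
= 1.877 minutes

1.877


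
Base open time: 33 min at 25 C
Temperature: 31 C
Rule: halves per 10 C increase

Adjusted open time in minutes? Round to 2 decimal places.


Acceleration = 2^((31-25)/10) = 1.5157
Open time = 33 / 1.5157 = 21.77 min

21.77


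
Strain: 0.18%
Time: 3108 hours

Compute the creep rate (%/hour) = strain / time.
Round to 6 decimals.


Creep rate = 0.18 / 3108
= 0.000058 %/h

0.000058


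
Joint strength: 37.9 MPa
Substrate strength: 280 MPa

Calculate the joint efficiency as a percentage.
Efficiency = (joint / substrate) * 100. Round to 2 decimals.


Efficiency = (37.9 / 280) * 100 = 13.54%

13.54


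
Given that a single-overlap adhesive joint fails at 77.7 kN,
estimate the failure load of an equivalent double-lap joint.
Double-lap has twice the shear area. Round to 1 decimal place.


Double-lap factor = 2
Expected load = 77.7 * 2 = 155.4 kN

155.4


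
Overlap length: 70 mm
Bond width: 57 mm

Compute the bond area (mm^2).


Bond area = 70 * 57 = 3990 mm^2

3990


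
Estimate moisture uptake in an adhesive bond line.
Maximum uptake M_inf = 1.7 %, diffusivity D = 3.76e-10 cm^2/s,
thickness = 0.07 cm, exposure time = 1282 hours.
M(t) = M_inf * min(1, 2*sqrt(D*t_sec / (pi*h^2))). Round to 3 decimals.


Convert time: 1282 h = 4615200 s
ratio = min(1, 2*sqrt(3.76e-10*4615200/(pi*0.07^2)))
= 0.671500
M(t) = 1.7 * 0.671500 = 1.142%

1.142


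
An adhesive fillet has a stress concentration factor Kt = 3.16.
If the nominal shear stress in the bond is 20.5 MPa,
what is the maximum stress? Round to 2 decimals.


Max stress = 20.5 * 3.16 = 64.78 MPa

64.78


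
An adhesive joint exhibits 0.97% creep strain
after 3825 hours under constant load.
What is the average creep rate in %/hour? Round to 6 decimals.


Creep rate = strain / time
= 0.97 / 3825
= 0.000254 %/h

0.000254


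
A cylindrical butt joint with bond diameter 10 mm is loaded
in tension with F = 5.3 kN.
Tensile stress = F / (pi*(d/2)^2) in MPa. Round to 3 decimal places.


Area = pi * (10/2)^2 = 78.5398 mm^2
Stress = 5.3*1000 / 78.5398
= 67.482 MPa

67.482


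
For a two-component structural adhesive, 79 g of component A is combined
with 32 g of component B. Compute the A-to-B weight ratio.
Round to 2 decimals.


Weight ratio A:B = 79 / 32
= 2.47

2.47


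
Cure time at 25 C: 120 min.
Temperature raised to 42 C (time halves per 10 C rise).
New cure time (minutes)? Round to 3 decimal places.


Acceleration factor = 2^(17/10) = 3.2490
New time = 120 / 3.2490 = 36.934 min

36.934


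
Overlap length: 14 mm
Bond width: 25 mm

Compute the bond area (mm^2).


Bond area = 14 * 25 = 350 mm^2

350


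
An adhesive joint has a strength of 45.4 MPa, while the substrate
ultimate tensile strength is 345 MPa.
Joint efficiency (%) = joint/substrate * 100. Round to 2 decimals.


Efficiency = 45.4 / 345 * 100
= 13.16%

13.16


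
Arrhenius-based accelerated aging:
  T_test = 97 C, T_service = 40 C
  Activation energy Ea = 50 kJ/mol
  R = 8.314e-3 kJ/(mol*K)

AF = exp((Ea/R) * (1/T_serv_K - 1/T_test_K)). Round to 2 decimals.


T_test_K = 370.15, T_serv_K = 313.15
AF = exp((50/8.314e-3) * (1/313.15 - 1/370.15))
= 19.25

19.25


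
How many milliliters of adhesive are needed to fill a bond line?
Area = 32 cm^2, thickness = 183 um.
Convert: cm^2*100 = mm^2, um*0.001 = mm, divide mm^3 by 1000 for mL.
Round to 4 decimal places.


= (32 * 100) * (183 * 0.001) / 1000
= 0.5856 mL

0.5856


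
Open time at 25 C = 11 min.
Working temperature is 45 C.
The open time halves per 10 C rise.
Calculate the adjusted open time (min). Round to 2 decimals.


factor = 2^((45 - 25) / 10) = 4.0000
ot = 11 / 4.0000 = 2.75 min

2.75


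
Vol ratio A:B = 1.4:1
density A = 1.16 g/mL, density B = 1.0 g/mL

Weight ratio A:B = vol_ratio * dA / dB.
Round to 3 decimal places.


Weight ratio = 1.4 * 1.16 / 1.0
= 1.624

1.624


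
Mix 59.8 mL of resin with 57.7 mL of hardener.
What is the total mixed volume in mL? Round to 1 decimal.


Total = 59.8 + 57.7 = 117.5 mL

117.5


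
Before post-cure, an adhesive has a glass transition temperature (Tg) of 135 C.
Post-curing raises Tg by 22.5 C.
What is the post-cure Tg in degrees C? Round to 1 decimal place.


Tg_post = Tg_base + delta_Tg
= 135 + 22.5
= 157.5 C

157.5


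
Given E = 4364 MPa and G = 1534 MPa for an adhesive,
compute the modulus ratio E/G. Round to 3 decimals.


E/G ratio = 4364 / 1534 = 2.845

2.845


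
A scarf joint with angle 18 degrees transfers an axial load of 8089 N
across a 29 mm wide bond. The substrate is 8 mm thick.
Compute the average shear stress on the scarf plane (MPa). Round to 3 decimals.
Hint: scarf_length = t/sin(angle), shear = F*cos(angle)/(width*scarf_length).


scarf_length = 8 / sin(18 deg) = 25.8885 mm
cos(18 deg) = 0.951057
shear stress = 8089 * 0.951057 / (29 * 25.8885)
= 10.247 MPa

10.247


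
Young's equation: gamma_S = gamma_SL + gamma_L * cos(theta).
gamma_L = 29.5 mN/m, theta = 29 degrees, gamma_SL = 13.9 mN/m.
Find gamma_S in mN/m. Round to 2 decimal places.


cos(29 deg) = 0.874620
gamma_S = 13.9 + 29.5 * 0.874620
= 39.70 mN/m

39.70


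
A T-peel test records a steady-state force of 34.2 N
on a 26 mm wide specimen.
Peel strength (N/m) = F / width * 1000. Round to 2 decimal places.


Peel strength = 34.2 / 26 * 1000
= 1315.38 N/m

1315.38


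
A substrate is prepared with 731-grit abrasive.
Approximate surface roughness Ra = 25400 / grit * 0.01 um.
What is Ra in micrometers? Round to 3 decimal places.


Ra = 25400 / 731 * 0.01 = 0.347 um

0.347
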